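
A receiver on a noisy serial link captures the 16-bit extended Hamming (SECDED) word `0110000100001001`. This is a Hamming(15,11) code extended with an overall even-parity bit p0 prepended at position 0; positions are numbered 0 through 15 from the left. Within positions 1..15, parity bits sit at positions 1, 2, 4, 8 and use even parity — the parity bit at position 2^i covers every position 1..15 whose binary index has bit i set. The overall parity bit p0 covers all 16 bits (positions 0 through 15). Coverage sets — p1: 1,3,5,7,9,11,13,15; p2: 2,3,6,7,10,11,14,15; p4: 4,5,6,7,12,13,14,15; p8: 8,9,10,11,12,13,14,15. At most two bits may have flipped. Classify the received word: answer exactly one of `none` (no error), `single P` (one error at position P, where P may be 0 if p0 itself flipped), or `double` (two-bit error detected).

single 7

s1: b1⊕b3⊕b5⊕b7⊕b9⊕b11⊕b13⊕b15 = 1⊕0⊕0⊕1⊕0⊕0⊕0⊕1 = 1
s2: b2⊕b3⊕b6⊕b7⊕b10⊕b11⊕b14⊕b15 = 1⊕0⊕0⊕1⊕0⊕0⊕0⊕1 = 1
s4: b4⊕b5⊕b6⊕b7⊕b12⊕b13⊕b14⊕b15 = 0⊕0⊕0⊕1⊕1⊕0⊕0⊕1 = 1
s8: b8⊕b9⊕b10⊕b11⊕b12⊕b13⊕b14⊕b15 = 0⊕0⊕0⊕0⊕1⊕0⊕0⊕1 = 0
Syndrome (s8...s1) = 0111 → position 7.
Overall parity (XOR of all 16 bits, including p0): 0⊕1⊕1⊕0⊕0⊕0⊕0⊕1⊕0⊕0⊕0⊕0⊕1⊕0⊕0⊕1 = 1
Overall=1, syndrome position=7 → single-bit error at position 7.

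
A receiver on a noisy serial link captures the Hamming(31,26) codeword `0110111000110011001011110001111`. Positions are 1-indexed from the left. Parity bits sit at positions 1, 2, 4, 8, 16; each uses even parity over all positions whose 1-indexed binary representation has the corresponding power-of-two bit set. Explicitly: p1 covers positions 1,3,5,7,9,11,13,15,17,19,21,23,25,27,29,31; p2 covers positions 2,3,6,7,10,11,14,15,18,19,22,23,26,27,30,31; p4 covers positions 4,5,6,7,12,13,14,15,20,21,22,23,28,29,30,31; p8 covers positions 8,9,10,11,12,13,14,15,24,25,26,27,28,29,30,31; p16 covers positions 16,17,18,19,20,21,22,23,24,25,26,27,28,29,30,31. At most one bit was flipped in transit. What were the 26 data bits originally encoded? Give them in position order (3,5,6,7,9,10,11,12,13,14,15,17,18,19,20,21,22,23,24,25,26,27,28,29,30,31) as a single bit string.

s1: b1⊕b3⊕b5⊕b7⊕b9⊕b11⊕b13⊕b15⊕b17⊕b19⊕b21⊕b23⊕b25⊕b27⊕b29⊕b31 = 0⊕1⊕1⊕1⊕0⊕1⊕0⊕1⊕0⊕1⊕1⊕1⊕0⊕0⊕1⊕1 = 0
s2: b2⊕b3⊕b6⊕b7⊕b10⊕b11⊕b14⊕b15⊕b18⊕b19⊕b22⊕b23⊕b26⊕b27⊕b30⊕b31 = 1⊕1⊕1⊕1⊕0⊕1⊕0⊕1⊕0⊕1⊕1⊕1⊕0⊕0⊕1⊕1 = 1
s4: b4⊕b5⊕b6⊕b7⊕b12⊕b13⊕b14⊕b15⊕b20⊕b21⊕b22⊕b23⊕b28⊕b29⊕b30⊕b31 = 0⊕1⊕1⊕1⊕1⊕0⊕0⊕1⊕0⊕1⊕1⊕1⊕1⊕1⊕1⊕1 = 0
s8: b8⊕b9⊕b10⊕b11⊕b12⊕b13⊕b14⊕b15⊕b24⊕b25⊕b26⊕b27⊕b28⊕b29⊕b30⊕b31 = 0⊕0⊕0⊕1⊕1⊕0⊕0⊕1⊕1⊕0⊕0⊕0⊕1⊕1⊕1⊕1 = 0
s16: b16⊕b17⊕b18⊕b19⊕b20⊕b21⊕b22⊕b23⊕b24⊕b25⊕b26⊕b27⊕b28⊕b29⊕b30⊕b31 = 1⊕0⊕0⊕1⊕0⊕1⊕1⊕1⊕1⊕0⊕0⊕0⊕1⊕1⊕1⊕1 = 0
Syndrome (s16...s1) = 00010 → position 2.
Flip bit 2: corrected codeword = 0010111000110011001011110001111
Data bits at positions 3,5,6,7,9,10,11,12,13,14,15,17,18,19,20,21,22,23,24,25,26,27,28,29,30,31: 11110011001001011110001111

11110011001001011110001111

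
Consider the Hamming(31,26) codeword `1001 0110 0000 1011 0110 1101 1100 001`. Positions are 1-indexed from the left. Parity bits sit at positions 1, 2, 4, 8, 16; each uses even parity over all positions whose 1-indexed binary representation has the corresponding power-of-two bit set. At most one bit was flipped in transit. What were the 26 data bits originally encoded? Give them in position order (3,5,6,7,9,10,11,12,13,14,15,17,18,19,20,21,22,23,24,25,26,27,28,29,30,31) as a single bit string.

s1: b1⊕b3⊕b5⊕b7⊕b9⊕b11⊕b13⊕b15⊕b17⊕b19⊕b21⊕b23⊕b25⊕b27⊕b29⊕b31 = 1⊕0⊕0⊕1⊕0⊕0⊕1⊕1⊕0⊕1⊕1⊕0⊕1⊕0⊕0⊕1 = 0
s2: b2⊕b3⊕b6⊕b7⊕b10⊕b11⊕b14⊕b15⊕b18⊕b19⊕b22⊕b23⊕b26⊕b27⊕b30⊕b31 = 0⊕0⊕1⊕1⊕0⊕0⊕0⊕1⊕1⊕1⊕1⊕0⊕1⊕0⊕0⊕1 = 0
s4: b4⊕b5⊕b6⊕b7⊕b12⊕b13⊕b14⊕b15⊕b20⊕b21⊕b22⊕b23⊕b28⊕b29⊕b30⊕b31 = 1⊕0⊕1⊕1⊕0⊕1⊕0⊕1⊕0⊕1⊕1⊕0⊕0⊕0⊕0⊕1 = 0
s8: b8⊕b9⊕b10⊕b11⊕b12⊕b13⊕b14⊕b15⊕b24⊕b25⊕b26⊕b27⊕b28⊕b29⊕b30⊕b31 = 0⊕0⊕0⊕0⊕0⊕1⊕0⊕1⊕1⊕1⊕1⊕0⊕0⊕0⊕0⊕1 = 0
s16: b16⊕b17⊕b18⊕b19⊕b20⊕b21⊕b22⊕b23⊕b24⊕b25⊕b26⊕b27⊕b28⊕b29⊕b30⊕b31 = 1⊕0⊕1⊕1⊕0⊕1⊕1⊕0⊕1⊕1⊕1⊕0⊕0⊕0⊕0⊕1 = 1
Syndrome (s16...s1) = 10000 → position 16.
Flip bit 16: corrected codeword = 1001011000001010011011011100001
Data bits at positions 3,5,6,7,9,10,11,12,13,14,15,17,18,19,20,21,22,23,24,25,26,27,28,29,30,31: 00110000101011011011100001

00110000101011011011100001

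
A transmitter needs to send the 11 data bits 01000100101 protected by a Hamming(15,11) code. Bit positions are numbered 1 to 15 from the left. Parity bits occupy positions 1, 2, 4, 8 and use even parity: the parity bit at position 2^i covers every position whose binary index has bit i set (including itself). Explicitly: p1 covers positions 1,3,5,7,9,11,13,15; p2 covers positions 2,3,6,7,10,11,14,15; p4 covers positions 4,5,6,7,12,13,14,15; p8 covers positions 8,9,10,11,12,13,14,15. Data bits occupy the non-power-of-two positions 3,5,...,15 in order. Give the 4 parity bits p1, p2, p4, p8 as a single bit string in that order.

1011

Place data bits at non-power-of-two positions: b3=0, b5=1, b6=0, b7=0, b9=0, b10=1, b11=0, b12=0, b13=1, b14=0, b15=1.
p1 = XOR of data positions {3,5,7,9,11,13,15} = 0⊕1⊕0⊕0⊕0⊕1⊕1 = 1
p2 = XOR of data positions {3,6,7,10,11,14,15} = 0⊕0⊕0⊕1⊕0⊕0⊕1 = 0
p4 = XOR of data positions {5,6,7,12,13,14,15} = 1⊕0⊕0⊕0⊕1⊕0⊕1 = 1
p8 = XOR of data positions {9,10,11,12,13,14,15} = 0⊕1⊕0⊕0⊕1⊕0⊕1 = 1
Parity bits p1,p2,p4,p8 = 1011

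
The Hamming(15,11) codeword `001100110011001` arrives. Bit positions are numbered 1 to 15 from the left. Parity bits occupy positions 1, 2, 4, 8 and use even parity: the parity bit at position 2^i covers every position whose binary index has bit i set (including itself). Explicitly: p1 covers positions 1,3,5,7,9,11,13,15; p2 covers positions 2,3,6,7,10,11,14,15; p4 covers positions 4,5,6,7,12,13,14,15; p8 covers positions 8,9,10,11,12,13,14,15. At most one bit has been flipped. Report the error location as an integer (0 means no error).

s1: b1⊕b3⊕b5⊕b7⊕b9⊕b11⊕b13⊕b15 = 0⊕1⊕0⊕1⊕0⊕1⊕0⊕1 = 0
s2: b2⊕b3⊕b6⊕b7⊕b10⊕b11⊕b14⊕b15 = 0⊕1⊕0⊕1⊕0⊕1⊕0⊕1 = 0
s4: b4⊕b5⊕b6⊕b7⊕b12⊕b13⊕b14⊕b15 = 1⊕0⊕0⊕1⊕1⊕0⊕0⊕1 = 0
s8: b8⊕b9⊕b10⊕b11⊕b12⊕b13⊕b14⊕b15 = 1⊕0⊕0⊕1⊕1⊕0⊕0⊕1 = 0
Syndrome (s8...s1) = 0000 → position 0 (no error).

0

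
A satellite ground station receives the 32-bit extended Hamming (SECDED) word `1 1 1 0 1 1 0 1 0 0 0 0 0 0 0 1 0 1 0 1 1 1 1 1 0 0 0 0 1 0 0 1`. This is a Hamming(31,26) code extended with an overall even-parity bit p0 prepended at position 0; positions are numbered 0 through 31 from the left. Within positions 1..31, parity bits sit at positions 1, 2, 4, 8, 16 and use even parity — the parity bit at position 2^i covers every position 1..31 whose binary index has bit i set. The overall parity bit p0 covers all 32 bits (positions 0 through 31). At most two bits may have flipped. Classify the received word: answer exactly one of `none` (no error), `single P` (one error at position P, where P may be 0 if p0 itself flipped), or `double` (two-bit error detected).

single 11

s1: b1⊕b3⊕b5⊕b7⊕b9⊕b11⊕b13⊕b15⊕b17⊕b19⊕b21⊕b23⊕b25⊕b27⊕b29⊕b31 = 1⊕0⊕1⊕1⊕0⊕0⊕0⊕1⊕1⊕1⊕1⊕1⊕0⊕0⊕0⊕1 = 1
s2: b2⊕b3⊕b6⊕b7⊕b10⊕b11⊕b14⊕b15⊕b18⊕b19⊕b22⊕b23⊕b26⊕b27⊕b30⊕b31 = 1⊕0⊕0⊕1⊕0⊕0⊕0⊕1⊕0⊕1⊕1⊕1⊕0⊕0⊕0⊕1 = 1
s4: b4⊕b5⊕b6⊕b7⊕b12⊕b13⊕b14⊕b15⊕b20⊕b21⊕b22⊕b23⊕b28⊕b29⊕b30⊕b31 = 1⊕1⊕0⊕1⊕0⊕0⊕0⊕1⊕1⊕1⊕1⊕1⊕1⊕0⊕0⊕1 = 0
s8: b8⊕b9⊕b10⊕b11⊕b12⊕b13⊕b14⊕b15⊕b24⊕b25⊕b26⊕b27⊕b28⊕b29⊕b30⊕b31 = 0⊕0⊕0⊕0⊕0⊕0⊕0⊕1⊕0⊕0⊕0⊕0⊕1⊕0⊕0⊕1 = 1
s16: b16⊕b17⊕b18⊕b19⊕b20⊕b21⊕b22⊕b23⊕b24⊕b25⊕b26⊕b27⊕b28⊕b29⊕b30⊕b31 = 0⊕1⊕0⊕1⊕1⊕1⊕1⊕1⊕0⊕0⊕0⊕0⊕1⊕0⊕0⊕1 = 0
Syndrome (s16...s1) = 01011 → position 11.
Overall parity (XOR of all 32 bits, including p0): 1⊕1⊕1⊕0⊕1⊕1⊕0⊕1⊕0⊕0⊕0⊕0⊕0⊕0⊕0⊕1⊕0⊕1⊕0⊕1⊕1⊕1⊕1⊕1⊕0⊕0⊕0⊕0⊕1⊕0⊕0⊕1 = 1
Overall=1, syndrome position=11 → single-bit error at position 11.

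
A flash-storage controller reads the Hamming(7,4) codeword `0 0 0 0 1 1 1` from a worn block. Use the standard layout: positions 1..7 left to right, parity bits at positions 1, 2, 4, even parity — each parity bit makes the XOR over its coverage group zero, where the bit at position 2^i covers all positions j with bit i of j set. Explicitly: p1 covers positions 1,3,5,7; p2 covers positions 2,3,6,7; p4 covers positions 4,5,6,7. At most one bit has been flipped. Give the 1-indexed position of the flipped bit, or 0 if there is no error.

s1: b1⊕b3⊕b5⊕b7 = 0⊕0⊕1⊕1 = 0
s2: b2⊕b3⊕b6⊕b7 = 0⊕0⊕1⊕1 = 0
s4: b4⊕b5⊕b6⊕b7 = 0⊕1⊕1⊕1 = 1
Syndrome (s4...s1) = 100 → position 4.

4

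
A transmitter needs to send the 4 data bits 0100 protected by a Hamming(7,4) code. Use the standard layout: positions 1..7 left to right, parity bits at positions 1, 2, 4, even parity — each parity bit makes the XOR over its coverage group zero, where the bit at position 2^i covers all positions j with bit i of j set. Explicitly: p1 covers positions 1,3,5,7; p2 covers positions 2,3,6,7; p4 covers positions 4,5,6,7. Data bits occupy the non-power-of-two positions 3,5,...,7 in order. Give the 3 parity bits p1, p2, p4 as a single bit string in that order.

Place data bits at non-power-of-two positions: b3=0, b5=1, b6=0, b7=0.
p1 = XOR of data positions {3,5,7} = 0⊕1⊕0 = 1
p2 = XOR of data positions {3,6,7} = 0⊕0⊕0 = 0
p4 = XOR of data positions {5,6,7} = 1⊕0⊕0 = 1
Parity bits p1,p2,p4 = 101

101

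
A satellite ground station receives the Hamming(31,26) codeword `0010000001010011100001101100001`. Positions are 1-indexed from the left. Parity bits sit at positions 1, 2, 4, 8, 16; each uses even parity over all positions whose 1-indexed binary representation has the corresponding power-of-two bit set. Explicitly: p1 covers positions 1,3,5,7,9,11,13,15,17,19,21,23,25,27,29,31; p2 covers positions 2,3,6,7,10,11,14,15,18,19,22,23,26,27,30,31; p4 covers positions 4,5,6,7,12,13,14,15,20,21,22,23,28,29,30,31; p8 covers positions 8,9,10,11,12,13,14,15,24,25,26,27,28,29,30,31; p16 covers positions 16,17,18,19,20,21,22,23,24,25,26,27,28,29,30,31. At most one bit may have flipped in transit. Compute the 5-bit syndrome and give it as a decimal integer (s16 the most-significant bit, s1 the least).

22

s1: b1⊕b3⊕b5⊕b7⊕b9⊕b11⊕b13⊕b15⊕b17⊕b19⊕b21⊕b23⊕b25⊕b27⊕b29⊕b31 = 0⊕1⊕0⊕0⊕0⊕0⊕0⊕1⊕1⊕0⊕0⊕1⊕1⊕0⊕0⊕1 = 0
s2: b2⊕b3⊕b6⊕b7⊕b10⊕b11⊕b14⊕b15⊕b18⊕b19⊕b22⊕b23⊕b26⊕b27⊕b30⊕b31 = 0⊕1⊕0⊕0⊕1⊕0⊕0⊕1⊕0⊕0⊕1⊕1⊕1⊕0⊕0⊕1 = 1
s4: b4⊕b5⊕b6⊕b7⊕b12⊕b13⊕b14⊕b15⊕b20⊕b21⊕b22⊕b23⊕b28⊕b29⊕b30⊕b31 = 0⊕0⊕0⊕0⊕1⊕0⊕0⊕1⊕0⊕0⊕1⊕1⊕0⊕0⊕0⊕1 = 1
s8: b8⊕b9⊕b10⊕b11⊕b12⊕b13⊕b14⊕b15⊕b24⊕b25⊕b26⊕b27⊕b28⊕b29⊕b30⊕b31 = 0⊕0⊕1⊕0⊕1⊕0⊕0⊕1⊕0⊕1⊕1⊕0⊕0⊕0⊕0⊕1 = 0
s16: b16⊕b17⊕b18⊕b19⊕b20⊕b21⊕b22⊕b23⊕b24⊕b25⊕b26⊕b27⊕b28⊕b29⊕b30⊕b31 = 1⊕1⊕0⊕0⊕0⊕0⊕1⊕1⊕0⊕1⊕1⊕0⊕0⊕0⊕0⊕1 = 1
Syndrome (s16...s1) = 10110 → position 22.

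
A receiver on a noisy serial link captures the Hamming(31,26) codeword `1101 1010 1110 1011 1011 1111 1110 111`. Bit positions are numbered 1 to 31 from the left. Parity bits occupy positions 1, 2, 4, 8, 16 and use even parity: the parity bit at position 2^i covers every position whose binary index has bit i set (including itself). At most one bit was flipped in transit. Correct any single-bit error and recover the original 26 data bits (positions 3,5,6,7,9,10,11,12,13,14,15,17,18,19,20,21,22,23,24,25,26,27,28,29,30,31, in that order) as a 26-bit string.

01011110101101111111110111

s1: b1⊕b3⊕b5⊕b7⊕b9⊕b11⊕b13⊕b15⊕b17⊕b19⊕b21⊕b23⊕b25⊕b27⊕b29⊕b31 = 1⊕0⊕1⊕1⊕1⊕1⊕1⊕1⊕1⊕1⊕1⊕1⊕1⊕1⊕1⊕1 = 1
s2: b2⊕b3⊕b6⊕b7⊕b10⊕b11⊕b14⊕b15⊕b18⊕b19⊕b22⊕b23⊕b26⊕b27⊕b30⊕b31 = 1⊕0⊕0⊕1⊕1⊕1⊕0⊕1⊕0⊕1⊕1⊕1⊕1⊕1⊕1⊕1 = 0
s4: b4⊕b5⊕b6⊕b7⊕b12⊕b13⊕b14⊕b15⊕b20⊕b21⊕b22⊕b23⊕b28⊕b29⊕b30⊕b31 = 1⊕1⊕0⊕1⊕0⊕1⊕0⊕1⊕1⊕1⊕1⊕1⊕0⊕1⊕1⊕1 = 0
s8: b8⊕b9⊕b10⊕b11⊕b12⊕b13⊕b14⊕b15⊕b24⊕b25⊕b26⊕b27⊕b28⊕b29⊕b30⊕b31 = 0⊕1⊕1⊕1⊕0⊕1⊕0⊕1⊕1⊕1⊕1⊕1⊕0⊕1⊕1⊕1 = 0
s16: b16⊕b17⊕b18⊕b19⊕b20⊕b21⊕b22⊕b23⊕b24⊕b25⊕b26⊕b27⊕b28⊕b29⊕b30⊕b31 = 1⊕1⊕0⊕1⊕1⊕1⊕1⊕1⊕1⊕1⊕1⊕1⊕0⊕1⊕1⊕1 = 0
Syndrome (s16...s1) = 00001 → position 1.
Flip bit 1: corrected codeword = 0101101011101011101111111110111
Data bits at positions 3,5,6,7,9,10,11,12,13,14,15,17,18,19,20,21,22,23,24,25,26,27,28,29,30,31: 01011110101101111111110111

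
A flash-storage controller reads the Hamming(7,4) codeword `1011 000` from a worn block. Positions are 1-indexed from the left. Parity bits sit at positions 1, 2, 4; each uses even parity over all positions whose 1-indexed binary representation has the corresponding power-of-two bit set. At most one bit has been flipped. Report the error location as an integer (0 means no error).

s1: b1⊕b3⊕b5⊕b7 = 1⊕1⊕0⊕0 = 0
s2: b2⊕b3⊕b6⊕b7 = 0⊕1⊕0⊕0 = 1
s4: b4⊕b5⊕b6⊕b7 = 1⊕0⊕0⊕0 = 1
Syndrome (s4...s1) = 110 → position 6.

6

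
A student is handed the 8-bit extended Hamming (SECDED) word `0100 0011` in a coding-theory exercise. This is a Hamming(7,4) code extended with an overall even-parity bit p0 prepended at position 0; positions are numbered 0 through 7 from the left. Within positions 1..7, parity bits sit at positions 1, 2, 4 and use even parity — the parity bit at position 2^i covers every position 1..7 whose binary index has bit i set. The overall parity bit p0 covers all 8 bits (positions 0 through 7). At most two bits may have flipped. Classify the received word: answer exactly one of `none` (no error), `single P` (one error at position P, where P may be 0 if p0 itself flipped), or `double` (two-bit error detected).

s1: b1⊕b3⊕b5⊕b7 = 1⊕0⊕0⊕1 = 0
s2: b2⊕b3⊕b6⊕b7 = 0⊕0⊕1⊕1 = 0
s4: b4⊕b5⊕b6⊕b7 = 0⊕0⊕1⊕1 = 0
Syndrome (s4...s1) = 000 → position 0 (no error).
Overall parity (XOR of all 8 bits, including p0): 0⊕1⊕0⊕0⊕0⊕0⊕1⊕1 = 1
Overall=1, syndrome position=0 → single-bit error at position 0.

single 0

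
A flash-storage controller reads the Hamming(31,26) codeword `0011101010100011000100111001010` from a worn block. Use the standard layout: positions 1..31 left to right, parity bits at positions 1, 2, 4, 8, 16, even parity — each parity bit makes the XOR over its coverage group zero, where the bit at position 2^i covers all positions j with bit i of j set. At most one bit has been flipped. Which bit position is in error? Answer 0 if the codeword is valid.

24

s1: b1⊕b3⊕b5⊕b7⊕b9⊕b11⊕b13⊕b15⊕b17⊕b19⊕b21⊕b23⊕b25⊕b27⊕b29⊕b31 = 0⊕1⊕1⊕1⊕1⊕1⊕0⊕1⊕0⊕0⊕0⊕1⊕1⊕0⊕0⊕0 = 0
s2: b2⊕b3⊕b6⊕b7⊕b10⊕b11⊕b14⊕b15⊕b18⊕b19⊕b22⊕b23⊕b26⊕b27⊕b30⊕b31 = 0⊕1⊕0⊕1⊕0⊕1⊕0⊕1⊕0⊕0⊕0⊕1⊕0⊕0⊕1⊕0 = 0
s4: b4⊕b5⊕b6⊕b7⊕b12⊕b13⊕b14⊕b15⊕b20⊕b21⊕b22⊕b23⊕b28⊕b29⊕b30⊕b31 = 1⊕1⊕0⊕1⊕0⊕0⊕0⊕1⊕1⊕0⊕0⊕1⊕1⊕0⊕1⊕0 = 0
s8: b8⊕b9⊕b10⊕b11⊕b12⊕b13⊕b14⊕b15⊕b24⊕b25⊕b26⊕b27⊕b28⊕b29⊕b30⊕b31 = 0⊕1⊕0⊕1⊕0⊕0⊕0⊕1⊕1⊕1⊕0⊕0⊕1⊕0⊕1⊕0 = 1
s16: b16⊕b17⊕b18⊕b19⊕b20⊕b21⊕b22⊕b23⊕b24⊕b25⊕b26⊕b27⊕b28⊕b29⊕b30⊕b31 = 1⊕0⊕0⊕0⊕1⊕0⊕0⊕1⊕1⊕1⊕0⊕0⊕1⊕0⊕1⊕0 = 1
Syndrome (s16...s1) = 11000 → position 24.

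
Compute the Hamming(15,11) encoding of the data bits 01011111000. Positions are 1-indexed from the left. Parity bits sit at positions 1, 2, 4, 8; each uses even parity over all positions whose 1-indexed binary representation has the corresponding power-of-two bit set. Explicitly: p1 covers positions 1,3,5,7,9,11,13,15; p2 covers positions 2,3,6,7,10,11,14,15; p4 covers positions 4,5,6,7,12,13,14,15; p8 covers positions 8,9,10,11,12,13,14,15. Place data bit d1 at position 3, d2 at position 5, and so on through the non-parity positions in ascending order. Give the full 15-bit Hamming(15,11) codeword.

010110101111000

Place data bits at non-power-of-two positions: b3=0, b5=1, b6=0, b7=1, b9=1, b10=1, b11=1, b12=1, b13=0, b14=0, b15=0.
p1 = XOR of data positions {3,5,7,9,11,13,15} = 0⊕1⊕1⊕1⊕1⊕0⊕0 = 0
p2 = XOR of data positions {3,6,7,10,11,14,15} = 0⊕0⊕1⊕1⊕1⊕0⊕0 = 1
p4 = XOR of data positions {5,6,7,12,13,14,15} = 1⊕0⊕1⊕1⊕0⊕0⊕0 = 1
p8 = XOR of data positions {9,10,11,12,13,14,15} = 1⊕1⊕1⊕1⊕0⊕0⊕0 = 0
Codeword b1..b15 = 010110101111000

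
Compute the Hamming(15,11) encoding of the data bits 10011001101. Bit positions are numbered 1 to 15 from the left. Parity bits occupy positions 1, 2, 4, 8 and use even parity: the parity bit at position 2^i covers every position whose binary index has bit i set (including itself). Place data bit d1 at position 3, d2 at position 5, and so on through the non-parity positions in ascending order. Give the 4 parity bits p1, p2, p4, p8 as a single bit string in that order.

1100

Place data bits at non-power-of-two positions: b3=1, b5=0, b6=0, b7=1, b9=1, b10=0, b11=0, b12=1, b13=1, b14=0, b15=1.
p1 = XOR of data positions {3,5,7,9,11,13,15} = 1⊕0⊕1⊕1⊕0⊕1⊕1 = 1
p2 = XOR of data positions {3,6,7,10,11,14,15} = 1⊕0⊕1⊕0⊕0⊕0⊕1 = 1
p4 = XOR of data positions {5,6,7,12,13,14,15} = 0⊕0⊕1⊕1⊕1⊕0⊕1 = 0
p8 = XOR of data positions {9,10,11,12,13,14,15} = 1⊕0⊕0⊕1⊕1⊕0⊕1 = 0
Parity bits p1,p2,p4,p8 = 1100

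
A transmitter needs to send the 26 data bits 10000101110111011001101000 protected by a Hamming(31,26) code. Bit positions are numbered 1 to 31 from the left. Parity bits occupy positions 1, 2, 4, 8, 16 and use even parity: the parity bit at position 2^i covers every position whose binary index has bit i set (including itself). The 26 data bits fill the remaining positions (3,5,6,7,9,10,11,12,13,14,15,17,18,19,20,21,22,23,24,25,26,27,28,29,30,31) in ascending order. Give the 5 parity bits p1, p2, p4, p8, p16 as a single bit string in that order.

01010

Place data bits at non-power-of-two positions: b3=1, b5=0, b6=0, b7=0, b9=0, b10=1, b11=0, b12=1, b13=1, b14=1, b15=0, b17=1, b18=1, b19=1, b20=0, b21=1, b22=1, b23=0, b24=0, b25=1, b26=1, b27=0, b28=1, b29=0, b30=0, b31=0.
p1 = XOR of data positions {3,5,7,9,11,13,15,17,19,21,23,25,27,29,31} = 1⊕0⊕0⊕0⊕0⊕1⊕0⊕1⊕1⊕1⊕0⊕1⊕0⊕0⊕0 = 0
p2 = XOR of data positions {3,6,7,10,11,14,15,18,19,22,23,26,27,30,31} = 1⊕0⊕0⊕1⊕0⊕1⊕0⊕1⊕1⊕1⊕0⊕1⊕0⊕0⊕0 = 1
p4 = XOR of data positions {5,6,7,12,13,14,15,20,21,22,23,28,29,30,31} = 0⊕0⊕0⊕1⊕1⊕1⊕0⊕0⊕1⊕1⊕0⊕1⊕0⊕0⊕0 = 0
p8 = XOR of data positions {9,10,11,12,13,14,15,24,25,26,27,28,29,30,31} = 0⊕1⊕0⊕1⊕1⊕1⊕0⊕0⊕1⊕1⊕0⊕1⊕0⊕0⊕0 = 1
p16 = XOR of data positions {17,18,19,20,21,22,23,24,25,26,27,28,29,30,31} = 1⊕1⊕1⊕0⊕1⊕1⊕0⊕0⊕1⊕1⊕0⊕1⊕0⊕0⊕0 = 0
Parity bits p1,p2,p4,p8,p16 = 01010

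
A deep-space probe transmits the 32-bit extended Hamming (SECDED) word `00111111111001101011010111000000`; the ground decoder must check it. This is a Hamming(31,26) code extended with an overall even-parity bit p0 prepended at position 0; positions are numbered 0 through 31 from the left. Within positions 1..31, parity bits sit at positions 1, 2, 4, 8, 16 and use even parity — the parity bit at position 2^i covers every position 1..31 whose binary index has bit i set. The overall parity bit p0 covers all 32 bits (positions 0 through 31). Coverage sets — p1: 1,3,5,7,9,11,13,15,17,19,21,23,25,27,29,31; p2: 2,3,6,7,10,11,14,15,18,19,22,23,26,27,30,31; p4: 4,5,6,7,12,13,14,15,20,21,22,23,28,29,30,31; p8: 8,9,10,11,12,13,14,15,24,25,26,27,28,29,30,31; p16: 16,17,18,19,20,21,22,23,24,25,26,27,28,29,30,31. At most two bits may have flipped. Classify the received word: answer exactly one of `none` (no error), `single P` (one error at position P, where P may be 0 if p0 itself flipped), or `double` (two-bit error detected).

double

s1: b1⊕b3⊕b5⊕b7⊕b9⊕b11⊕b13⊕b15⊕b17⊕b19⊕b21⊕b23⊕b25⊕b27⊕b29⊕b31 = 0⊕1⊕1⊕1⊕1⊕0⊕1⊕0⊕0⊕1⊕1⊕1⊕1⊕0⊕0⊕0 = 1
s2: b2⊕b3⊕b6⊕b7⊕b10⊕b11⊕b14⊕b15⊕b18⊕b19⊕b22⊕b23⊕b26⊕b27⊕b30⊕b31 = 1⊕1⊕1⊕1⊕1⊕0⊕1⊕0⊕1⊕1⊕0⊕1⊕0⊕0⊕0⊕0 = 1
s4: b4⊕b5⊕b6⊕b7⊕b12⊕b13⊕b14⊕b15⊕b20⊕b21⊕b22⊕b23⊕b28⊕b29⊕b30⊕b31 = 1⊕1⊕1⊕1⊕0⊕1⊕1⊕0⊕0⊕1⊕0⊕1⊕0⊕0⊕0⊕0 = 0
s8: b8⊕b9⊕b10⊕b11⊕b12⊕b13⊕b14⊕b15⊕b24⊕b25⊕b26⊕b27⊕b28⊕b29⊕b30⊕b31 = 1⊕1⊕1⊕0⊕0⊕1⊕1⊕0⊕1⊕1⊕0⊕0⊕0⊕0⊕0⊕0 = 1
s16: b16⊕b17⊕b18⊕b19⊕b20⊕b21⊕b22⊕b23⊕b24⊕b25⊕b26⊕b27⊕b28⊕b29⊕b30⊕b31 = 1⊕0⊕1⊕1⊕0⊕1⊕0⊕1⊕1⊕1⊕0⊕0⊕0⊕0⊕0⊕0 = 1
Syndrome (s16...s1) = 11011 → position 27.
Overall parity (XOR of all 32 bits, including p0): 0⊕0⊕1⊕1⊕1⊕1⊕1⊕1⊕1⊕1⊕1⊕0⊕0⊕1⊕1⊕0⊕1⊕0⊕1⊕1⊕0⊕1⊕0⊕1⊕1⊕1⊕0⊕0⊕0⊕0⊕0⊕0 = 0
Overall=0, syndrome position=27 → double-bit error detected (uncorrectable).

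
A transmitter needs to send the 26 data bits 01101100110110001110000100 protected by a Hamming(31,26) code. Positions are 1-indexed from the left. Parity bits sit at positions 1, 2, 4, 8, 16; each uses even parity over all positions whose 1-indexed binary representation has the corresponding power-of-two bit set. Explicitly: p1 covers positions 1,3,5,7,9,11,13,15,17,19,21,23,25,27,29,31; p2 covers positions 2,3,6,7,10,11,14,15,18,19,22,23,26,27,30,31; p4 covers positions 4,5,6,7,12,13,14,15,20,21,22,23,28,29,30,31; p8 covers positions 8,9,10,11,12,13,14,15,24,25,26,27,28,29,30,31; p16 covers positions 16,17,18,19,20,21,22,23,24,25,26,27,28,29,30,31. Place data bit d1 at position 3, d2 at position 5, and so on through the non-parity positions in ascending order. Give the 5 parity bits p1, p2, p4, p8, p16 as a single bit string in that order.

Place data bits at non-power-of-two positions: b3=0, b5=1, b6=1, b7=0, b9=1, b10=1, b11=0, b12=0, b13=1, b14=1, b15=0, b17=1, b18=1, b19=0, b20=0, b21=0, b22=1, b23=1, b24=1, b25=0, b26=0, b27=0, b28=0, b29=1, b30=0, b31=0.
p1 = XOR of data positions {3,5,7,9,11,13,15,17,19,21,23,25,27,29,31} = 0⊕1⊕0⊕1⊕0⊕1⊕0⊕1⊕0⊕0⊕1⊕0⊕0⊕1⊕0 = 0
p2 = XOR of data positions {3,6,7,10,11,14,15,18,19,22,23,26,27,30,31} = 0⊕1⊕0⊕1⊕0⊕1⊕0⊕1⊕0⊕1⊕1⊕0⊕0⊕0⊕0 = 0
p4 = XOR of data positions {5,6,7,12,13,14,15,20,21,22,23,28,29,30,31} = 1⊕1⊕0⊕0⊕1⊕1⊕0⊕0⊕0⊕1⊕1⊕0⊕1⊕0⊕0 = 1
p8 = XOR of data positions {9,10,11,12,13,14,15,24,25,26,27,28,29,30,31} = 1⊕1⊕0⊕0⊕1⊕1⊕0⊕1⊕0⊕0⊕0⊕0⊕1⊕0⊕0 = 0
p16 = XOR of data positions {17,18,19,20,21,22,23,24,25,26,27,28,29,30,31} = 1⊕1⊕0⊕0⊕0⊕1⊕1⊕1⊕0⊕0⊕0⊕0⊕1⊕0⊕0 = 0
Parity bits p1,p2,p4,p8,p16 = 00100

00100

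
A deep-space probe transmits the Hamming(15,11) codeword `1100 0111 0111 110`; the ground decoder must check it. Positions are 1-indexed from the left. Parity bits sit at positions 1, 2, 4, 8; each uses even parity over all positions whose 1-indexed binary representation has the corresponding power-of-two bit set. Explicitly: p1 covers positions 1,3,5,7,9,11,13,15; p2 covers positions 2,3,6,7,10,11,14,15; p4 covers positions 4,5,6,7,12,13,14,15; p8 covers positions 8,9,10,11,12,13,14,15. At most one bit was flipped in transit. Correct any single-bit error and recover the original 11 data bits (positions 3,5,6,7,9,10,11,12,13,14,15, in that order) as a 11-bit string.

s1: b1⊕b3⊕b5⊕b7⊕b9⊕b11⊕b13⊕b15 = 1⊕0⊕0⊕1⊕0⊕1⊕1⊕0 = 0
s2: b2⊕b3⊕b6⊕b7⊕b10⊕b11⊕b14⊕b15 = 1⊕0⊕1⊕1⊕1⊕1⊕1⊕0 = 0
s4: b4⊕b5⊕b6⊕b7⊕b12⊕b13⊕b14⊕b15 = 0⊕0⊕1⊕1⊕1⊕1⊕1⊕0 = 1
s8: b8⊕b9⊕b10⊕b11⊕b12⊕b13⊕b14⊕b15 = 1⊕0⊕1⊕1⊕1⊕1⊕1⊕0 = 0
Syndrome (s8...s1) = 0100 → position 4.
Flip bit 4: corrected codeword = 110101110111110
Data bits at positions 3,5,6,7,9,10,11,12,13,14,15: 00110111110

00110111110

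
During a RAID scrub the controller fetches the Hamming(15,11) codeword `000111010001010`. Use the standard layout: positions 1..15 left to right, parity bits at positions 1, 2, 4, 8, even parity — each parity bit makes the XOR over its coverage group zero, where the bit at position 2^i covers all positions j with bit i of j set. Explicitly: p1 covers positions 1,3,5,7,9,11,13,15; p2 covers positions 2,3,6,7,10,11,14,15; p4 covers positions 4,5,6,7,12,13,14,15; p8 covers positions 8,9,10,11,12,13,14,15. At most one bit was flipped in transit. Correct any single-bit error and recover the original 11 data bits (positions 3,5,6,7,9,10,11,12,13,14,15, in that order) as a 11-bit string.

s1: b1⊕b3⊕b5⊕b7⊕b9⊕b11⊕b13⊕b15 = 0⊕0⊕1⊕0⊕0⊕0⊕0⊕0 = 1
s2: b2⊕b3⊕b6⊕b7⊕b10⊕b11⊕b14⊕b15 = 0⊕0⊕1⊕0⊕0⊕0⊕1⊕0 = 0
s4: b4⊕b5⊕b6⊕b7⊕b12⊕b13⊕b14⊕b15 = 1⊕1⊕1⊕0⊕1⊕0⊕1⊕0 = 1
s8: b8⊕b9⊕b10⊕b11⊕b12⊕b13⊕b14⊕b15 = 1⊕0⊕0⊕0⊕1⊕0⊕1⊕0 = 1
Syndrome (s8...s1) = 1101 → position 13.
Flip bit 13: corrected codeword = 000111010001110
Data bits at positions 3,5,6,7,9,10,11,12,13,14,15: 01100001110

01100001110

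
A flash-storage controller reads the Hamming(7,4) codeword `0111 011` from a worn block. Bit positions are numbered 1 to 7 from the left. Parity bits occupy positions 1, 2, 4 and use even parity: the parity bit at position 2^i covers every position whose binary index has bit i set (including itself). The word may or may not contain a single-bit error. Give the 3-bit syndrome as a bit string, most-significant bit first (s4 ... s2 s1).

100

s1: b1⊕b3⊕b5⊕b7 = 0⊕1⊕0⊕1 = 0
s2: b2⊕b3⊕b6⊕b7 = 1⊕1⊕1⊕1 = 0
s4: b4⊕b5⊕b6⊕b7 = 1⊕0⊕1⊕1 = 1
Syndrome (s4...s1) = 100 → position 4.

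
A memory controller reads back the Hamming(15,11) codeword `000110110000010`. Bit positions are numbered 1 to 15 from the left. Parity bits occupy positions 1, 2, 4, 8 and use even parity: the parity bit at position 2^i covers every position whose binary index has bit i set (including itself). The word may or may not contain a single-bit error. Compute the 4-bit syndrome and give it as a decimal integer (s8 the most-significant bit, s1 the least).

s1: b1⊕b3⊕b5⊕b7⊕b9⊕b11⊕b13⊕b15 = 0⊕0⊕1⊕1⊕0⊕0⊕0⊕0 = 0
s2: b2⊕b3⊕b6⊕b7⊕b10⊕b11⊕b14⊕b15 = 0⊕0⊕0⊕1⊕0⊕0⊕1⊕0 = 0
s4: b4⊕b5⊕b6⊕b7⊕b12⊕b13⊕b14⊕b15 = 1⊕1⊕0⊕1⊕0⊕0⊕1⊕0 = 0
s8: b8⊕b9⊕b10⊕b11⊕b12⊕b13⊕b14⊕b15 = 1⊕0⊕0⊕0⊕0⊕0⊕1⊕0 = 0
Syndrome (s8...s1) = 0000 → position 0 (no error).

0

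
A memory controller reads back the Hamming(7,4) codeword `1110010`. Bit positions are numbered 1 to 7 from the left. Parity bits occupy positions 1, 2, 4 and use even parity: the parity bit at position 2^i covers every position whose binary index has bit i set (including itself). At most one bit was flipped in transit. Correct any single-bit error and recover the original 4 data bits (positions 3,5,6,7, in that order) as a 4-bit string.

1000

s1: b1⊕b3⊕b5⊕b7 = 1⊕1⊕0⊕0 = 0
s2: b2⊕b3⊕b6⊕b7 = 1⊕1⊕1⊕0 = 1
s4: b4⊕b5⊕b6⊕b7 = 0⊕0⊕1⊕0 = 1
Syndrome (s4...s1) = 110 → position 6.
Flip bit 6: corrected codeword = 1110000
Data bits at positions 3,5,6,7: 1000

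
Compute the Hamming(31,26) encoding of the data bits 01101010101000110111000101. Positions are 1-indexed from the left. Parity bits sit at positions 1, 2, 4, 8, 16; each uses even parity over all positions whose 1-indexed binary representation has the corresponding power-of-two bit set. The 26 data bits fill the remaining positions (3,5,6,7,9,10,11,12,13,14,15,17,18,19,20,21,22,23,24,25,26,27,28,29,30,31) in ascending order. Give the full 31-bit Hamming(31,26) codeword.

0101110010101011000110111000101

Place data bits at non-power-of-two positions: b3=0, b5=1, b6=1, b7=0, b9=1, b10=0, b11=1, b12=0, b13=1, b14=0, b15=1, b17=0, b18=0, b19=0, b20=1, b21=1, b22=0, b23=1, b24=1, b25=1, b26=0, b27=0, b28=0, b29=1, b30=0, b31=1.
p1 = XOR of data positions {3,5,7,9,11,13,15,17,19,21,23,25,27,29,31} = 0⊕1⊕0⊕1⊕1⊕1⊕1⊕0⊕0⊕1⊕1⊕1⊕0⊕1⊕1 = 0
p2 = XOR of data positions {3,6,7,10,11,14,15,18,19,22,23,26,27,30,31} = 0⊕1⊕0⊕0⊕1⊕0⊕1⊕0⊕0⊕0⊕1⊕0⊕0⊕0⊕1 = 1
p4 = XOR of data positions {5,6,7,12,13,14,15,20,21,22,23,28,29,30,31} = 1⊕1⊕0⊕0⊕1⊕0⊕1⊕1⊕1⊕0⊕1⊕0⊕1⊕0⊕1 = 1
p8 = XOR of data positions {9,10,11,12,13,14,15,24,25,26,27,28,29,30,31} = 1⊕0⊕1⊕0⊕1⊕0⊕1⊕1⊕1⊕0⊕0⊕0⊕1⊕0⊕1 = 0
p16 = XOR of data positions {17,18,19,20,21,22,23,24,25,26,27,28,29,30,31} = 0⊕0⊕0⊕1⊕1⊕0⊕1⊕1⊕1⊕0⊕0⊕0⊕1⊕0⊕1 = 1
Codeword b1..b31 = 0101110010101011000110111000101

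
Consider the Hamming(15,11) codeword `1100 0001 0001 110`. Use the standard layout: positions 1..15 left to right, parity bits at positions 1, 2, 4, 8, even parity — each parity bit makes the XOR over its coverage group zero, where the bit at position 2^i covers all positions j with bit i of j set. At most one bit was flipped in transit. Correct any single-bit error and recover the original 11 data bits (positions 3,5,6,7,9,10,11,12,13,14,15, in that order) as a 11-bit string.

s1: b1⊕b3⊕b5⊕b7⊕b9⊕b11⊕b13⊕b15 = 1⊕0⊕0⊕0⊕0⊕0⊕1⊕0 = 0
s2: b2⊕b3⊕b6⊕b7⊕b10⊕b11⊕b14⊕b15 = 1⊕0⊕0⊕0⊕0⊕0⊕1⊕0 = 0
s4: b4⊕b5⊕b6⊕b7⊕b12⊕b13⊕b14⊕b15 = 0⊕0⊕0⊕0⊕1⊕1⊕1⊕0 = 1
s8: b8⊕b9⊕b10⊕b11⊕b12⊕b13⊕b14⊕b15 = 1⊕0⊕0⊕0⊕1⊕1⊕1⊕0 = 0
Syndrome (s8...s1) = 0100 → position 4.
Flip bit 4: corrected codeword = 110100010001110
Data bits at positions 3,5,6,7,9,10,11,12,13,14,15: 00000001110

00000001110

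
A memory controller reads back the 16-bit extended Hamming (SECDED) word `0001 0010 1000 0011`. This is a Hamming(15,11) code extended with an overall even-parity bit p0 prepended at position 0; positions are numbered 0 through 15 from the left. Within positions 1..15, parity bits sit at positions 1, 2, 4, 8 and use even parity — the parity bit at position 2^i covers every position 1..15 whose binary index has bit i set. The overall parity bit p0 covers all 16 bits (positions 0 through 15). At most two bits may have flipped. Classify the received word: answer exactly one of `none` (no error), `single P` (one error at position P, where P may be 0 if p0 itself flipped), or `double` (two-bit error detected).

s1: b1⊕b3⊕b5⊕b7⊕b9⊕b11⊕b13⊕b15 = 0⊕1⊕0⊕0⊕0⊕0⊕0⊕1 = 0
s2: b2⊕b3⊕b6⊕b7⊕b10⊕b11⊕b14⊕b15 = 0⊕1⊕1⊕0⊕0⊕0⊕1⊕1 = 0
s4: b4⊕b5⊕b6⊕b7⊕b12⊕b13⊕b14⊕b15 = 0⊕0⊕1⊕0⊕0⊕0⊕1⊕1 = 1
s8: b8⊕b9⊕b10⊕b11⊕b12⊕b13⊕b14⊕b15 = 1⊕0⊕0⊕0⊕0⊕0⊕1⊕1 = 1
Syndrome (s8...s1) = 1100 → position 12.
Overall parity (XOR of all 16 bits, including p0): 0⊕0⊕0⊕1⊕0⊕0⊕1⊕0⊕1⊕0⊕0⊕0⊕0⊕0⊕1⊕1 = 1
Overall=1, syndrome position=12 → single-bit error at position 12.

single 12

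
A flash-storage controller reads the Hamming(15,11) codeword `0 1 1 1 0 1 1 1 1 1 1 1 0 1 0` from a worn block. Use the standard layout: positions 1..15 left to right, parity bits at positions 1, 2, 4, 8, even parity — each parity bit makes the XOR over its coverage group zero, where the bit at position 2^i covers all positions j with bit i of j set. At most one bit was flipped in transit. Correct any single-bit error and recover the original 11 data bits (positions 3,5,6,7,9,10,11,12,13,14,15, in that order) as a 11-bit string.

s1: b1⊕b3⊕b5⊕b7⊕b9⊕b11⊕b13⊕b15 = 0⊕1⊕0⊕1⊕1⊕1⊕0⊕0 = 0
s2: b2⊕b3⊕b6⊕b7⊕b10⊕b11⊕b14⊕b15 = 1⊕1⊕1⊕1⊕1⊕1⊕1⊕0 = 1
s4: b4⊕b5⊕b6⊕b7⊕b12⊕b13⊕b14⊕b15 = 1⊕0⊕1⊕1⊕1⊕0⊕1⊕0 = 1
s8: b8⊕b9⊕b10⊕b11⊕b12⊕b13⊕b14⊕b15 = 1⊕1⊕1⊕1⊕1⊕0⊕1⊕0 = 0
Syndrome (s8...s1) = 0110 → position 6.
Flip bit 6: corrected codeword = 011100111111010
Data bits at positions 3,5,6,7,9,10,11,12,13,14,15: 10011111010

10011111010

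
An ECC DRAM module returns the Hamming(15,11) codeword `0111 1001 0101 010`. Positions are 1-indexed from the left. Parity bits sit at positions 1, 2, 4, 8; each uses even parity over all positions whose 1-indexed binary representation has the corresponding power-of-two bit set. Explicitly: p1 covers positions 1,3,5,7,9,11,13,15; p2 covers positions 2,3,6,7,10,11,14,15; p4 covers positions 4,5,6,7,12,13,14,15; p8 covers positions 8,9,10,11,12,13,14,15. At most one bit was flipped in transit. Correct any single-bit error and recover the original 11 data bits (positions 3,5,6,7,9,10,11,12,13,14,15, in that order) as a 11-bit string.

11000101010

s1: b1⊕b3⊕b5⊕b7⊕b9⊕b11⊕b13⊕b15 = 0⊕1⊕1⊕0⊕0⊕0⊕0⊕0 = 0
s2: b2⊕b3⊕b6⊕b7⊕b10⊕b11⊕b14⊕b15 = 1⊕1⊕0⊕0⊕1⊕0⊕1⊕0 = 0
s4: b4⊕b5⊕b6⊕b7⊕b12⊕b13⊕b14⊕b15 = 1⊕1⊕0⊕0⊕1⊕0⊕1⊕0 = 0
s8: b8⊕b9⊕b10⊕b11⊕b12⊕b13⊕b14⊕b15 = 1⊕0⊕1⊕0⊕1⊕0⊕1⊕0 = 0
Syndrome (s8...s1) = 0000 → position 0 (no error).
No correction needed.
Data bits at positions 3,5,6,7,9,10,11,12,13,14,15: 11000101010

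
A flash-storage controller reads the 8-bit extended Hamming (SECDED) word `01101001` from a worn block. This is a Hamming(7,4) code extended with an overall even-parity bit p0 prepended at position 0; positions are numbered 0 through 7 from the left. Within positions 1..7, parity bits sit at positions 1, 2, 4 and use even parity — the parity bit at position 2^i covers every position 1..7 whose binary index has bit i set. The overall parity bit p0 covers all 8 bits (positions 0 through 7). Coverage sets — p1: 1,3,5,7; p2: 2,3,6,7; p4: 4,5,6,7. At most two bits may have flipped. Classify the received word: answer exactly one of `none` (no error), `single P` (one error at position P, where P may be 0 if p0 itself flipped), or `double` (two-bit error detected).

none

s1: b1⊕b3⊕b5⊕b7 = 1⊕0⊕0⊕1 = 0
s2: b2⊕b3⊕b6⊕b7 = 1⊕0⊕0⊕1 = 0
s4: b4⊕b5⊕b6⊕b7 = 1⊕0⊕0⊕1 = 0
Syndrome (s4...s1) = 000 → position 0 (no error).
Overall parity (XOR of all 8 bits, including p0): 0⊕1⊕1⊕0⊕1⊕0⊕0⊕1 = 0
Overall=0, syndrome position=0 → no error.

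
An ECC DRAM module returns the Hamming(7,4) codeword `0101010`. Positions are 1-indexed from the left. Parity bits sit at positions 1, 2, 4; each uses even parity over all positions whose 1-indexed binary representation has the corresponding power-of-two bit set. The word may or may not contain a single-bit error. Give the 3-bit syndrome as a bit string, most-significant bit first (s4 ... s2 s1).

s1: b1⊕b3⊕b5⊕b7 = 0⊕0⊕0⊕0 = 0
s2: b2⊕b3⊕b6⊕b7 = 1⊕0⊕1⊕0 = 0
s4: b4⊕b5⊕b6⊕b7 = 1⊕0⊕1⊕0 = 0
Syndrome (s4...s1) = 000 → position 0 (no error).

000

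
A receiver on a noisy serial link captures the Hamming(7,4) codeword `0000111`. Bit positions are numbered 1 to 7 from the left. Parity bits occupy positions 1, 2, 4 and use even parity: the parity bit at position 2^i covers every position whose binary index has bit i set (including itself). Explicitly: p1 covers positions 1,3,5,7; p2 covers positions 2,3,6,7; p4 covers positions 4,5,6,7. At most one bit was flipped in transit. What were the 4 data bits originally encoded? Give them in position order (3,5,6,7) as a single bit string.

0111

s1: b1⊕b3⊕b5⊕b7 = 0⊕0⊕1⊕1 = 0
s2: b2⊕b3⊕b6⊕b7 = 0⊕0⊕1⊕1 = 0
s4: b4⊕b5⊕b6⊕b7 = 0⊕1⊕1⊕1 = 1
Syndrome (s4...s1) = 100 → position 4.
Flip bit 4: corrected codeword = 0001111
Data bits at positions 3,5,6,7: 0111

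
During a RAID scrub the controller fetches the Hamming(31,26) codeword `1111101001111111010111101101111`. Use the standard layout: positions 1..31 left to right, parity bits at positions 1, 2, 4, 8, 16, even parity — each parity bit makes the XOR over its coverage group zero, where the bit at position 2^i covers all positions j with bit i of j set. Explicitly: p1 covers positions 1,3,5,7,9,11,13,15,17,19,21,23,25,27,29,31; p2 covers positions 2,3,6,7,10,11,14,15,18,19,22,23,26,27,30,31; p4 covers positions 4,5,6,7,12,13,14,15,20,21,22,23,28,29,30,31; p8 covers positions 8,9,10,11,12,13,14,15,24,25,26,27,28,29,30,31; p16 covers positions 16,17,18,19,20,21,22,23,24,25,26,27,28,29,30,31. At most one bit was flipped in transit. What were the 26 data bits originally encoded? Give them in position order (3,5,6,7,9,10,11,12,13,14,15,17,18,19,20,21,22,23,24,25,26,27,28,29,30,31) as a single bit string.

s1: b1⊕b3⊕b5⊕b7⊕b9⊕b11⊕b13⊕b15⊕b17⊕b19⊕b21⊕b23⊕b25⊕b27⊕b29⊕b31 = 1⊕1⊕1⊕1⊕0⊕1⊕1⊕1⊕0⊕0⊕1⊕1⊕1⊕0⊕1⊕1 = 0
s2: b2⊕b3⊕b6⊕b7⊕b10⊕b11⊕b14⊕b15⊕b18⊕b19⊕b22⊕b23⊕b26⊕b27⊕b30⊕b31 = 1⊕1⊕0⊕1⊕1⊕1⊕1⊕1⊕1⊕0⊕1⊕1⊕1⊕0⊕1⊕1 = 1
s4: b4⊕b5⊕b6⊕b7⊕b12⊕b13⊕b14⊕b15⊕b20⊕b21⊕b22⊕b23⊕b28⊕b29⊕b30⊕b31 = 1⊕1⊕0⊕1⊕1⊕1⊕1⊕1⊕1⊕1⊕1⊕1⊕1⊕1⊕1⊕1 = 1
s8: b8⊕b9⊕b10⊕b11⊕b12⊕b13⊕b14⊕b15⊕b24⊕b25⊕b26⊕b27⊕b28⊕b29⊕b30⊕b31 = 0⊕0⊕1⊕1⊕1⊕1⊕1⊕1⊕0⊕1⊕1⊕0⊕1⊕1⊕1⊕1 = 0
s16: b16⊕b17⊕b18⊕b19⊕b20⊕b21⊕b22⊕b23⊕b24⊕b25⊕b26⊕b27⊕b28⊕b29⊕b30⊕b31 = 1⊕0⊕1⊕0⊕1⊕1⊕1⊕1⊕0⊕1⊕1⊕0⊕1⊕1⊕1⊕1 = 0
Syndrome (s16...s1) = 00110 → position 6.
Flip bit 6: corrected codeword = 1111111001111111010111101101111
Data bits at positions 3,5,6,7,9,10,11,12,13,14,15,17,18,19,20,21,22,23,24,25,26,27,28,29,30,31: 11110111111010111101101111

11110111111010111101101111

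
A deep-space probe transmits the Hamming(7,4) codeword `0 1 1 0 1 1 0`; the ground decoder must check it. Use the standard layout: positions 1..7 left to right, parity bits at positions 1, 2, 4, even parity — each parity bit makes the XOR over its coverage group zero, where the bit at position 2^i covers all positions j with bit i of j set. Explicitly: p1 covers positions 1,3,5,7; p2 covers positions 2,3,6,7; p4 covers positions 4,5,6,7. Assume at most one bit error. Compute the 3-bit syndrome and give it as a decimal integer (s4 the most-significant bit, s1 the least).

2

s1: b1⊕b3⊕b5⊕b7 = 0⊕1⊕1⊕0 = 0
s2: b2⊕b3⊕b6⊕b7 = 1⊕1⊕1⊕0 = 1
s4: b4⊕b5⊕b6⊕b7 = 0⊕1⊕1⊕0 = 0
Syndrome (s4...s1) = 010 → position 2.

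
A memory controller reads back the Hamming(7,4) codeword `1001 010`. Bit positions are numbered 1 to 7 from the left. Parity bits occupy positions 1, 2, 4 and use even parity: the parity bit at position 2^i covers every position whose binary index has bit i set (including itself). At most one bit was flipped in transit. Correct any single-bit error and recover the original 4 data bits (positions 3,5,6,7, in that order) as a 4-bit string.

1010

s1: b1⊕b3⊕b5⊕b7 = 1⊕0⊕0⊕0 = 1
s2: b2⊕b3⊕b6⊕b7 = 0⊕0⊕1⊕0 = 1
s4: b4⊕b5⊕b6⊕b7 = 1⊕0⊕1⊕0 = 0
Syndrome (s4...s1) = 011 → position 3.
Flip bit 3: corrected codeword = 1011010
Data bits at positions 3,5,6,7: 1010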